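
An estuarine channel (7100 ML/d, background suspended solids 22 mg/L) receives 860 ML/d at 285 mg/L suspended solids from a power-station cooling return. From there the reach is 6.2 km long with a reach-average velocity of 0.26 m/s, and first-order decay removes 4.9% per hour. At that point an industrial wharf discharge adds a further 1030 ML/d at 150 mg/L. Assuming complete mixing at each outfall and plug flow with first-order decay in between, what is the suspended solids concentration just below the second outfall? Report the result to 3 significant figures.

49.2 mg/L

Conservation of mass: C = (7100·22.00 + 860.0·285.0) / 7960 = 401300/7960 = 50.41 mg/L; combined flow 7960 ML/d.
Travel time t = 6.2·1000 / 0.26 = 23850 s = 6.624 h.
4.9%/h lost → k = −ln(1 − 0.049) = 0.05024 h⁻¹.
Applying C = C₀e^(−kt): 50.41 × 0.7169 = 36.14 mg/L.
Second outfall: C = (7960·36.14 + 1030·150.0)/8990 = 49.19 mg/L.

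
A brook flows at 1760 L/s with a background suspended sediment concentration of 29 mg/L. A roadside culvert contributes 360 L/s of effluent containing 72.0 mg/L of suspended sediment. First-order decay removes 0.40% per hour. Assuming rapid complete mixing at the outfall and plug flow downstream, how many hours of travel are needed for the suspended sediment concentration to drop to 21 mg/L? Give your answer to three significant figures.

137 h

Mixed concentration C = ΣQC/ΣQ = (1760·29.00 + 360.0·72.00) / 2120 = 76960/2120 = 36.30 mg/L.
0.40%/h lost → k = −ln(1 − 0.004) = 0.004008 h⁻¹.
36.30·exp(−k·t) = 21 → t = ln(36.30/21)/k = 491600 s = 136.6 h.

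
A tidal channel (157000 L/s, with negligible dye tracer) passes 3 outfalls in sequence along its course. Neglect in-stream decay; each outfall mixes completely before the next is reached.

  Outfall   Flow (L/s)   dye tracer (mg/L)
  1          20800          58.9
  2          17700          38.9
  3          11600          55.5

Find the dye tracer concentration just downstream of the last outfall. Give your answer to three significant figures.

After outfall 1: Q = 157000 + 20800 = 177800 L/s; C = (157000·0 + 20800·58.90)/177800 = 6.890 mg/L.
After outfall 2: Q = 177800 + 17700 = 195500 L/s; C = (177800·6.890 + 17700·38.90)/195500 = 9.788 mg/L.
After outfall 3: Q = 195500 + 11600 = 207100 L/s; C = (195500·9.788 + 11600·55.50)/207100 = 12.35 mg/L.

12.3 mg/L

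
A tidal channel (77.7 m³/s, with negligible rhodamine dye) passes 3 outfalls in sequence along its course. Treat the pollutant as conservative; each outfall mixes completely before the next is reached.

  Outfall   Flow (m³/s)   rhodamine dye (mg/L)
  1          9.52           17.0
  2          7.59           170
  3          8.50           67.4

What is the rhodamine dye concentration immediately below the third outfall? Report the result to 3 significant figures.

After outfall 1: Q = 77.70 + 9.520 = 87.22 m³/s; C = (77.70·0 + 9.520·17.00)/87.22 = 1.856 mg/L.
After outfall 2: Q = 87.22 + 7.590 = 94.81 m³/s; C = (87.22·1.856 + 7.590·170.0)/94.81 = 15.32 mg/L.
After outfall 3: Q = 94.81 + 8.500 = 103.3 m³/s; C = (94.81·15.32 + 8.500·67.40)/103.3 = 19.60 mg/L.

19.6 mg/L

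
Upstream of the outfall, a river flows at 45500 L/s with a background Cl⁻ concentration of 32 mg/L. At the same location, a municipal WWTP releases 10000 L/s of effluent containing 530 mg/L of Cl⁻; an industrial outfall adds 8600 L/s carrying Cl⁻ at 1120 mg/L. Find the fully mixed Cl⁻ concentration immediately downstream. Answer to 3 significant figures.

256 mg/L

Flow-weighted average: C = (45500·32.00 + 10000·530.0 + 8600·1120) / 64100 = 16390000/64100 = 255.7 mg/L.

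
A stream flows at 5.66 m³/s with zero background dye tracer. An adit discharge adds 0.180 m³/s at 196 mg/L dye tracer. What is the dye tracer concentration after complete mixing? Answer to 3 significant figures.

6.04 mg/L

After mixing, C = (5.660·0 + 0.1800·196.0) / 5.840 = 35.28/5.840 = 6.041 mg/L.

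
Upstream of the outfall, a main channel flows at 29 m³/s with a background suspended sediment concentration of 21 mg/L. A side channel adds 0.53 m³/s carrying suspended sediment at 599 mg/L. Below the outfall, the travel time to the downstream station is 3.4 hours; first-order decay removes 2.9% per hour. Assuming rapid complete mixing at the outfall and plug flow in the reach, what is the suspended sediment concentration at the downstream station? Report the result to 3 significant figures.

After mixing, C = (29.00·21.00 + 0.5300·599.0) / 29.53 = 926.5/29.53 = 31.37 mg/L.
2.9%/h lost → k = −ln(1 − 0.029) = 0.02943 h⁻¹.
First-order decay: C = 31.37·exp(−k·t) = 31.37·0.9048 = 28.39 mg/L.

28.4 mg/L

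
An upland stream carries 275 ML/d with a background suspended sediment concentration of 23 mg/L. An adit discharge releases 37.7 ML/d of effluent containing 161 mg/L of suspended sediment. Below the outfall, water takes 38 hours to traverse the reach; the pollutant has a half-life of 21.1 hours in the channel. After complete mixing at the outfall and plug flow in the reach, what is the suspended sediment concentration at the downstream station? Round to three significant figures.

Mixed concentration C = ΣQC/ΣQ = (275.0·23.00 + 37.70·161.0) / 312.7 = 12390/312.7 = 39.64 mg/L.
Half-life 21.1 h → k = ln 2 / 21.1 = 0.03285 h⁻¹ = 0.7884 d⁻¹.
Applying C = C₀e^(−kt): 39.64 × 0.2870 = 11.38 mg/L.

11.4 mg/L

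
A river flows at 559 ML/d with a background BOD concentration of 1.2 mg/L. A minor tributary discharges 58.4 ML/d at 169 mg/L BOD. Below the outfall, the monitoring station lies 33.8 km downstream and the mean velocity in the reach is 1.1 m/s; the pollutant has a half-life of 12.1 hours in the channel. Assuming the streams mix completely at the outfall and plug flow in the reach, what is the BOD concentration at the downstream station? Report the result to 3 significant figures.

10.5 mg/L

Conservation of mass: C = (559.0·1.200 + 58.40·169.0) / 617.4 = 10540/617.4 = 17.07 mg/L.
Travel time t = 33.8·1000 / 1.1 = 30730 s = 8.535 h.
Half-life 12.1 h → k = ln 2 / 12.1 = 0.05728 h⁻¹ = 1.375 d⁻¹.
Applying C = C₀e^(−kt): 17.07 × 0.6133 = 10.47 mg/L.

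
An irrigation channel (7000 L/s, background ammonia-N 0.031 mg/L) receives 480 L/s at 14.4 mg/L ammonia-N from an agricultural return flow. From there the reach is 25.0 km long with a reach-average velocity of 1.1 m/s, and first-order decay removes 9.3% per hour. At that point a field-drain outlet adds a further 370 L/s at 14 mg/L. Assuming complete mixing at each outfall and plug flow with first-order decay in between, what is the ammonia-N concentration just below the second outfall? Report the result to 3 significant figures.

Mass balance: C = (7000·0.03100 + 480.0·14.40) / 7480 = 7129/7480 = 0.9531 mg/L; combined flow 7480 L/s.
Travel time t = 25.0·1000 / 1.1 = 22730 s = 6.313 h.
9.3%/h lost → k = −ln(1 − 0.093) = 0.09761 h⁻¹.
Decay over the reach: 0.9531·exp(−kt) = 0.9531·0.5400 = 0.5146 mg/L.
Second outfall: C = (7480·0.5146 + 370.0·14.00)/7850 = 1.150 mg/L.

1.15 mg/L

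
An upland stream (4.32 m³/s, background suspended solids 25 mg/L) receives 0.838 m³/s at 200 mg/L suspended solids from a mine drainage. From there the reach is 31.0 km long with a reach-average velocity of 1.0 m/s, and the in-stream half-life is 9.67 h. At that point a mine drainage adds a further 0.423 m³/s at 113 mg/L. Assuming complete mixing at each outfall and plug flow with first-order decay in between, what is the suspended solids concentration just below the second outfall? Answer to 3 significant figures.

35.2 mg/L

Mass balance: C = (4.320·25.00 + 0.8380·200.0) / 5.158 = 275.6/5.158 = 53.43 mg/L; combined flow 5.158 m³/s.
Travel time t = 31.0·1000 / 1.0 = 31000 s = 8.611 h.
Half-life 9.67 h → k = ln 2 / 9.67 = 0.07168 h⁻¹ = 1.720 d⁻¹.
Decay over the reach: 53.43·exp(−kt) = 53.43·0.5394 = 28.82 mg/L.
Second outfall: C = (5.158·28.82 + 0.4230·113.0)/5.581 = 35.20 mg/L.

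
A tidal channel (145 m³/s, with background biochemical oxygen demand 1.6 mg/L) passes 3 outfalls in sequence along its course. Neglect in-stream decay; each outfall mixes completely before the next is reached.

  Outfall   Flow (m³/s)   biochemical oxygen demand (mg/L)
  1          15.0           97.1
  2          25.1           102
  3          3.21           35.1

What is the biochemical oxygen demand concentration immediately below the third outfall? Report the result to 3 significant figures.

23.2 mg/L

Below outfall 1: Q → 160.0 m³/s, C = (145.0·1.600 + 15.00·97.10)/160.0 = 10.55 mg/L.
Below outfall 2: Q → 185.1 m³/s, C = (160.0·10.55 + 25.10·102.0)/185.1 = 22.95 mg/L.
Below outfall 3: Q → 188.3 m³/s, C = (185.1·22.95 + 3.210·35.10)/188.3 = 23.16 mg/L.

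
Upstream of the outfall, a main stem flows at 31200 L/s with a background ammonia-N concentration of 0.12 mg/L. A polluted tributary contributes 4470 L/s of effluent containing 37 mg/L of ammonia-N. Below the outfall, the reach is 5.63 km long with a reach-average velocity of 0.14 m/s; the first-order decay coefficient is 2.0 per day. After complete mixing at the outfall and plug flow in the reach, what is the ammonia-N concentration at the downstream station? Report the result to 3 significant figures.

Mass balance: C = (31200·0.1200 + 4470·37.00) / 35670 = 169100/35670 = 4.742 mg/L.
Travel time t = 5.63·1000 / 0.14 = 40210 s = 11.17 h.
After decay, C = 4.742 × e^(−kt) = 4.742 × 0.3942 = 1.869 mg/L.

1.87 mg/L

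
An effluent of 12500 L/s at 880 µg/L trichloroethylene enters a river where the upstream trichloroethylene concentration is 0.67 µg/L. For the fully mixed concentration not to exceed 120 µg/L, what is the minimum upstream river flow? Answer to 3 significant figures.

79600 L/s

Set C_mix = 120: (Q·0.6700 + 12500·880.0) / (Q + 12500) = 120
→ Q = 12500·(880.0 − 120)/(120 − 0.6700) = 79610 L/s.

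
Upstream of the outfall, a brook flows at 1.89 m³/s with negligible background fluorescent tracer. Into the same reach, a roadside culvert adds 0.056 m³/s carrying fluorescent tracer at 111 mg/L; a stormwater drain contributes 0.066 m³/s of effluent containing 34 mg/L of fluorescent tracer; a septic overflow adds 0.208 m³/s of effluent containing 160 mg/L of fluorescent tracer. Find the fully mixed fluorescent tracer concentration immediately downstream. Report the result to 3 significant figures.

Conservation of mass: C = (1.890·0 + 0.05600·111.0 + 0.06600·34.00 + 0.2080·160.0) / 2.220 = 41.74/2.220 = 18.80 mg/L.

18.8 mg/L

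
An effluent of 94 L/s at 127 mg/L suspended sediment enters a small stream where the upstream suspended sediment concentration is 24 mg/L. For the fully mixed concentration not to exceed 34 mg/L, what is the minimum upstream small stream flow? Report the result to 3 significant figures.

874 L/s

Set C_mix = 34: (Q·24.00 + 94.00·127.0) / (Q + 94.00) = 34
→ Q = 94.00·(127.0 − 34)/(34 − 24.00) = 874.2 L/s.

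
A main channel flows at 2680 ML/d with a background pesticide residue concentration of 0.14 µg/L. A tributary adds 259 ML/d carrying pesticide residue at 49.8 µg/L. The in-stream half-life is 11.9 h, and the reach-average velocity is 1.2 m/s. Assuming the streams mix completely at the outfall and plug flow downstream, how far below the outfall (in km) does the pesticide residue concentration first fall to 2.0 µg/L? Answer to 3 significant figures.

60.4 km

Conservation of mass: C = (2680·0.1400 + 259.0·49.80) / 2939 = 13270/2939 = 4.516 µg/L.
Half-life 11.9 h → k = ln 2 / 11.9 = 0.05825 h⁻¹ = 1.398 d⁻¹.
Set 4.516·exp(−k·t) = 2.0 → t = ln(4.516/2.0)/k = 50340 s = 13.98 h.
Distance = v·t = 1.2·50340 = 60410 m = 60.41 km.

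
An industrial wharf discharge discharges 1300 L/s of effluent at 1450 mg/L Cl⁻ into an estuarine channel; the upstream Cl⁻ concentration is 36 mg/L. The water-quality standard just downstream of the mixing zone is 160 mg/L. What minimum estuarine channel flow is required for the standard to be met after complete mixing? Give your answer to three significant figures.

13500 L/s

Set C_mix = 160: (Q·36.00 + 1300·1450) / (Q + 1300) = 160
→ Q = 1300·(1450 − 160)/(160 − 36.00) = 13520 L/s.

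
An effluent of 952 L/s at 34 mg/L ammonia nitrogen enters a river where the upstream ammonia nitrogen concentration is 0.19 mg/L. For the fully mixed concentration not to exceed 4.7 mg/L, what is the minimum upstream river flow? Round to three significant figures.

6180 L/s

Set C_mix = 4.7: (Q·0.1900 + 952.0·34.00) / (Q + 952.0) = 4.7
→ Q = 952.0·(34.00 − 4.7)/(4.7 − 0.1900) = 6185 L/s.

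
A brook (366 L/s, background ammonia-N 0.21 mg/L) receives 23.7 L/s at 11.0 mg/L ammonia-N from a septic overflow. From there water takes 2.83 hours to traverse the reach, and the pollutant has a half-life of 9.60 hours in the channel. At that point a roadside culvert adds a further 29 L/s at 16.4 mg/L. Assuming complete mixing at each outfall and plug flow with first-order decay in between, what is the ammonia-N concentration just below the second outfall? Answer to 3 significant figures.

1.79 mg/L

Conservation of mass: C = (366.0·0.2100 + 23.70·11.00) / 389.7 = 337.6/389.7 = 0.8662 mg/L; combined flow 389.7 L/s.
Half-life 9.60 h → k = ln 2 / 9.60 = 0.07220 h⁻¹ = 1.733 d⁻¹.
After decay, C = 0.8662 × e^(−kt) = 0.8662 × 0.8152 = 0.7061 mg/L.
Second outfall: C = (389.7·0.7061 + 29.00·16.40)/418.7 = 1.793 mg/L.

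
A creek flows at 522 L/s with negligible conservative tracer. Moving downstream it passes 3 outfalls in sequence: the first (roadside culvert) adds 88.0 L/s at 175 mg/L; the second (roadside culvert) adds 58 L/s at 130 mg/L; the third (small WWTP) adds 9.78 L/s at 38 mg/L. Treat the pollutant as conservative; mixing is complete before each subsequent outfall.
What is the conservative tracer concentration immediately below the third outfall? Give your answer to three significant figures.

Outfall 1: combined Q = 610.0 L/s; C = (522.0·0 + 88.00·175.0)/610.0 = 25.25 mg/L.
Outfall 2: combined Q = 668.0 L/s; C = (610.0·25.25 + 58.00·130.0)/668.0 = 34.34 mg/L.
Outfall 3: combined Q = 677.8 L/s; C = (668.0·34.34 + 9.780·38.00)/677.8 = 34.39 mg/L.

34.4 mg/L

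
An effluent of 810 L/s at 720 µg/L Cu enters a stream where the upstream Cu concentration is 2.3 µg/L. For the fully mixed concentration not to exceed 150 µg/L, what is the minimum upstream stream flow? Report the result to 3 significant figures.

Set C_mix = 150: (Q·2.300 + 810.0·720.0) / (Q + 810.0) = 150
→ Q = 810.0·(720.0 − 150)/(150 − 2.300) = 3126 L/s.

3130 L/s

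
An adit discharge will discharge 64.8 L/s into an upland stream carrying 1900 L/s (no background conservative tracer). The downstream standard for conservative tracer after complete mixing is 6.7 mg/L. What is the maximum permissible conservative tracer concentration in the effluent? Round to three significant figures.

At the limit, (Qr·Cr + Qe·Cₑ)/(Qr + Qe) = 6.7:
Cₑ = (1965·6.7 − 1900·0) / 64.80 = 203.2 mg/L.

203 mg/L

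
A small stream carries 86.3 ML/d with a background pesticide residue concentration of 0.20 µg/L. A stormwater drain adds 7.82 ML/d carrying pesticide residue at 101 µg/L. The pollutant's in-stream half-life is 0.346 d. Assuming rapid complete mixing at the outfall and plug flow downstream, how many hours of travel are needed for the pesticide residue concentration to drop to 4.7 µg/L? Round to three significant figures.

7.20 h

Conservation of mass: C = (86.30·0.2000 + 7.820·101.0) / 94.12 = 807.1/94.12 = 8.575 µg/L.
Half-life 0.346 d → k = ln 2 / 0.346 = 2.003 d⁻¹.
8.575·exp(−k·t) = 4.7 → t = ln(8.575/4.7)/k = 25930 s = 7.204 h.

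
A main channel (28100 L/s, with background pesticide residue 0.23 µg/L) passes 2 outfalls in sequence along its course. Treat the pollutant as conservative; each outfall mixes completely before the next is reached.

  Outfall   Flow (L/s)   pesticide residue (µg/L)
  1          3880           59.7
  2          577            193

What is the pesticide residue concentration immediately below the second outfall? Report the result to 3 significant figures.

10.7 µg/L

After outfall 1: Q = 28100 + 3880 = 31980 L/s; C = (28100·0.2300 + 3880·59.70)/31980 = 7.445 µg/L.
After outfall 2: Q = 31980 + 577.0 = 32560 L/s; C = (31980·7.445 + 577.0·193.0)/32560 = 10.73 µg/L.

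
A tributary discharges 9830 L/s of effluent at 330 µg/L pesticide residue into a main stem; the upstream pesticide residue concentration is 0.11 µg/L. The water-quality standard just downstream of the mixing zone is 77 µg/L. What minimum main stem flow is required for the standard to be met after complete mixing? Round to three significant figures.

Set C_mix = 77: (Q·0.1100 + 9830·330.0) / (Q + 9830) = 77
→ Q = 9830·(330.0 − 77)/(77 − 0.1100) = 32340 L/s.

32300 L/s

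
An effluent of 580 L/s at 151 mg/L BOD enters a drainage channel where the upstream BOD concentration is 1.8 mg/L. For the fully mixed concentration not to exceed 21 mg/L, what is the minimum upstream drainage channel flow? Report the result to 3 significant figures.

3930 L/s

Set C_mix = 21: (Q·1.800 + 580.0·151.0) / (Q + 580.0) = 21
→ Q = 580.0·(151.0 − 21)/(21 − 1.800) = 3927 L/s.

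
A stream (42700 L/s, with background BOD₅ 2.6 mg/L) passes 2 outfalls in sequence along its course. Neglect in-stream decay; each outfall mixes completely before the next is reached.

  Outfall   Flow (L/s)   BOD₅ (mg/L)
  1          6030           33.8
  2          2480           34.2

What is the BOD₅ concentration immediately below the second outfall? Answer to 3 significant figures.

Outfall 1: combined Q = 48730 L/s; C = (42700·2.600 + 6030·33.80)/48730 = 6.461 mg/L.
Outfall 2: combined Q = 51210 L/s; C = (48730·6.461 + 2480·34.20)/51210 = 7.804 mg/L.

7.80 mg/L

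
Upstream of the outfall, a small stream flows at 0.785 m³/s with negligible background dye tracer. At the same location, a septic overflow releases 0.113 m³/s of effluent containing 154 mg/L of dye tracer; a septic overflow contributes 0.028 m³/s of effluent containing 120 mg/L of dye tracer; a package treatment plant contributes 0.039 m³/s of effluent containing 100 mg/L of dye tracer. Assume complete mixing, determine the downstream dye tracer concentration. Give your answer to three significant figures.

25.6 mg/L

Flow-weighted average: C = (0.7850·0 + 0.1130·154.0 + 0.02800·120.0 + 0.03900·100.0) / 0.9650 = 24.66/0.9650 = 25.56 mg/L.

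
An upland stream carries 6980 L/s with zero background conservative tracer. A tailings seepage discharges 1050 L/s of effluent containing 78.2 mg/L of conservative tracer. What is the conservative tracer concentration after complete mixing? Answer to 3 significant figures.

10.2 mg/L

Mixed concentration C = ΣQC/ΣQ = (6980·0 + 1050·78.20) / 8030 = 82110/8030 = 10.23 mg/L.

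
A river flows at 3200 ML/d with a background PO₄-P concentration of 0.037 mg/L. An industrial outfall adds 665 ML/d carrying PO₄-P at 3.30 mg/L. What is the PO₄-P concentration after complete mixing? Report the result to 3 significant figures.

0.598 mg/L

Flow-weighted average: C = (3200·0.03700 + 665.0·3.300) / 3865 = 2313/3865 = 0.5984 mg/L.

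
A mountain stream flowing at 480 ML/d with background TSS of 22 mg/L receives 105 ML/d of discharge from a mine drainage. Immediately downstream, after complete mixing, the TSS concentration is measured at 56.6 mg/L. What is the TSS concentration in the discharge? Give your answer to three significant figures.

215 mg/L

Mass balance: 480.0·22.00 + 105.0·Cₑ = 585.0·56.60
→ Cₑ = (585.0·56.60 − 480.0·22.00) / 105.0 = 214.8 mg/L.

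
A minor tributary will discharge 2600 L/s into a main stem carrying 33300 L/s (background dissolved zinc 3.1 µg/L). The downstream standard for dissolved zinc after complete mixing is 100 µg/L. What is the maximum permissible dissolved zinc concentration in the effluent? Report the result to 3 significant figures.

At the limit, (Qr·Cr + Qe·Cₑ)/(Qr + Qe) = 100:
Cₑ = (35900·100 − 33300·3.100) / 2600 = 1341 µg/L.

1340 µg/L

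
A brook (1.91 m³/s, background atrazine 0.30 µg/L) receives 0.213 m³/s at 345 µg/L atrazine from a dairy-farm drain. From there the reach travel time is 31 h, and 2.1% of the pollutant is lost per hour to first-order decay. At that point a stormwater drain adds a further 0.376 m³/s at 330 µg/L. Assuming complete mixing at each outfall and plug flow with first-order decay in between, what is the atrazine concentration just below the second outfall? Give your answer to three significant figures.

65.0 µg/L

Conservation of mass: C = (1.910·0.3000 + 0.2130·345.0) / 2.123 = 74.06/2.123 = 34.88 µg/L; combined flow 2.123 m³/s.
2.1%/h lost → k = −ln(1 − 0.021) = 0.02122 h⁻¹.
Applying C = C₀e^(−kt): 34.88 × 0.5179 = 18.07 µg/L.
At the second outfall, C = (2.123·18.07 + 0.3760·330.0) / (2.123 + 0.3760) = 65.00 µg/L.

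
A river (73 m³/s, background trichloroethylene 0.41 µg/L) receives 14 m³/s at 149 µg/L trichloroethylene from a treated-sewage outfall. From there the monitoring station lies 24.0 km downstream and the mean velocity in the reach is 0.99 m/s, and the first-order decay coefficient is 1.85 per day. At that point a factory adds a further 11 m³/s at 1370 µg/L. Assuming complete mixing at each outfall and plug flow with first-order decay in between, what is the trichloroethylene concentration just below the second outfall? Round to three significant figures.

167 µg/L

Mass balance: C = (73.00·0.4100 + 14.00·149.0) / 87.00 = 2116/87.00 = 24.32 µg/L; combined flow 87.00 m³/s.
Travel time t = 24.0·1000 / 0.99 = 24240 s = 6.734 h.
First-order decay: C = 24.32·exp(−k·t) = 24.32·0.5951 = 14.47 µg/L.
At the second outfall, C = (87.00·14.47 + 11.00·1370) / (87.00 + 11.00) = 166.6 µg/L.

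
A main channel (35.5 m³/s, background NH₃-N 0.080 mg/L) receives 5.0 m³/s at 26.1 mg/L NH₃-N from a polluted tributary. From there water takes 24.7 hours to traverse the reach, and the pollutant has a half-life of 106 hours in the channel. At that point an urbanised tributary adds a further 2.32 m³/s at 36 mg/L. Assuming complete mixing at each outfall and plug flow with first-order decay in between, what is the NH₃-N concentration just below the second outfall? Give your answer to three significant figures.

Conservation of mass: C = (35.50·0.08000 + 5.000·26.10) / 40.50 = 133.3/40.50 = 3.292 mg/L; combined flow 40.50 m³/s.
Half-life 106 h → k = ln 2 / 106 = 0.006539 h⁻¹ = 0.1569 d⁻¹.
Decay over the reach: 3.292·exp(−kt) = 3.292·0.8509 = 2.801 mg/L.
At the second outfall, C = (40.50·2.801 + 2.320·36.00) / (40.50 + 2.320) = 4.600 mg/L.

4.60 mg/L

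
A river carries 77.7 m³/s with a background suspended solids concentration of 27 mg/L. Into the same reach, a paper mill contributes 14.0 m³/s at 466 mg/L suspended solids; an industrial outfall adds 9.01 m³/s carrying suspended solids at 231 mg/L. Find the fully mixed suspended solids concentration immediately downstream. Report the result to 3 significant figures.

After mixing, C = (77.70·27.00 + 14.00·466.0 + 9.010·231.0) / 100.7 = 10700/100.7 = 106.3 mg/L.

106 mg/L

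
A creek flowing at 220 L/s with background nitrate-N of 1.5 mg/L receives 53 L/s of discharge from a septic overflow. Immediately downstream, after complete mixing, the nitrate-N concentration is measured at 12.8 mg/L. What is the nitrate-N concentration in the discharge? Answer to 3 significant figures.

Mass balance: 220.0·1.500 + 53.00·Cₑ = 273.0·12.80
→ Cₑ = (273.0·12.80 − 220.0·1.500) / 53.00 = 59.71 mg/L.

59.7 mg/L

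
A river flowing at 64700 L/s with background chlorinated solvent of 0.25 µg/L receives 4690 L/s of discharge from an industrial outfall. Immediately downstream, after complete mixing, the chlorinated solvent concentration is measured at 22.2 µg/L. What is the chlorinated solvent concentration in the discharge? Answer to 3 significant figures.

Mass balance: 64700·0.2500 + 4690·Cₑ = 69390·22.20
→ Cₑ = (69390·22.20 − 64700·0.2500) / 4690 = 325.0 µg/L.

325 µg/L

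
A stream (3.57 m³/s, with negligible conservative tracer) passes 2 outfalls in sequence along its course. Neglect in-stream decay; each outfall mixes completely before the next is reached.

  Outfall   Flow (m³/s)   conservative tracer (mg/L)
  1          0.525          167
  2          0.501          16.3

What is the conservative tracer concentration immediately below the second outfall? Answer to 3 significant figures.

After outfall 1: Q = 3.570 + 0.5250 = 4.095 m³/s; C = (3.570·0 + 0.5250·167.0)/4.095 = 21.41 mg/L.
After outfall 2: Q = 4.095 + 0.5010 = 4.596 m³/s; C = (4.095·21.41 + 0.5010·16.30)/4.596 = 20.85 mg/L.

20.9 mg/L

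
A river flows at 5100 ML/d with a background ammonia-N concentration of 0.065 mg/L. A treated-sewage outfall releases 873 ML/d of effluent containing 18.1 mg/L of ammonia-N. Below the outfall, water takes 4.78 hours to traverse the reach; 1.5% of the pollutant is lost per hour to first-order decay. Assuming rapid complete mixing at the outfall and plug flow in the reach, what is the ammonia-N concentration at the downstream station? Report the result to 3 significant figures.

2.51 mg/L

After mixing, C = (5100·0.06500 + 873.0·18.10) / 5973 = 16130/5973 = 2.701 mg/L.
1.5%/h lost → k = −ln(1 − 0.015) = 0.01511 h⁻¹.
First-order decay: C = 2.701·exp(−k·t) = 2.701·0.9303 = 2.513 mg/L.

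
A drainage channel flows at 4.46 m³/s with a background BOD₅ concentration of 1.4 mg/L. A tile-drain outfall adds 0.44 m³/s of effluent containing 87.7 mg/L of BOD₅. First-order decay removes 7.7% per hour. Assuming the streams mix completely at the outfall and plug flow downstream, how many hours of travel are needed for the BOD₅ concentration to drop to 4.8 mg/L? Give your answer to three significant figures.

8.05 h

Flow-weighted average: C = (4.460·1.400 + 0.4400·87.70) / 4.900 = 44.83/4.900 = 9.149 mg/L.
7.7%/h lost → k = −ln(1 − 0.077) = 0.08013 h⁻¹.
9.149·exp(−k·t) = 4.8 → t = ln(9.149/4.8)/k = 28980 s = 8.051 h.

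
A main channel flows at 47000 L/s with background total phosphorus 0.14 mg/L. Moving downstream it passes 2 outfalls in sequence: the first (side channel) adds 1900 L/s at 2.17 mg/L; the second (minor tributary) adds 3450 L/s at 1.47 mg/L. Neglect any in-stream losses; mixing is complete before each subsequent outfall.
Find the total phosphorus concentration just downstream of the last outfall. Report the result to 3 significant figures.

0.301 mg/L

After outfall 1: Q = 47000 + 1900 = 48900 L/s; C = (47000·0.1400 + 1900·2.170)/48900 = 0.2189 mg/L.
After outfall 2: Q = 48900 + 3450 = 52350 L/s; C = (48900·0.2189 + 3450·1.470)/52350 = 0.3013 mg/L.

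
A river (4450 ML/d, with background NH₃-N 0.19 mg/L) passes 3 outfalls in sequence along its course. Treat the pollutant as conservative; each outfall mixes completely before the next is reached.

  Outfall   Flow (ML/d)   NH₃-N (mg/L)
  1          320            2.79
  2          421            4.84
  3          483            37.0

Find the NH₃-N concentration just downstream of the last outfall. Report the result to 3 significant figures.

3.82 mg/L

After outfall 1: Q = 4450 + 320.0 = 4770 ML/d; C = (4450·0.1900 + 320.0·2.790)/4770 = 0.3644 mg/L.
After outfall 2: Q = 4770 + 421.0 = 5191 ML/d; C = (4770·0.3644 + 421.0·4.840)/5191 = 0.7274 mg/L.
After outfall 3: Q = 5191 + 483.0 = 5674 ML/d; C = (5191·0.7274 + 483.0·37.00)/5674 = 3.815 mg/L.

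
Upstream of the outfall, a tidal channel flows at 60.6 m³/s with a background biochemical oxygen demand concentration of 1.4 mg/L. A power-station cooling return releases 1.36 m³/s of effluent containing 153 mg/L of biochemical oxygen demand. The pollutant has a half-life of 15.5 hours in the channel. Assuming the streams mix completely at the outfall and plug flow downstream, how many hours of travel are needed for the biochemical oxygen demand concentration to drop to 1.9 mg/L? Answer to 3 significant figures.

Conservation of mass: C = (60.60·1.400 + 1.360·153.0) / 61.96 = 292.9/61.96 = 4.728 mg/L.
Half-life 15.5 h → k = ln 2 / 15.5 = 0.04472 h⁻¹ = 1.073 d⁻¹.
4.728·exp(−k·t) = 1.9 → t = ln(4.728/1.9)/k = 73380 s = 20.38 h.

20.4 h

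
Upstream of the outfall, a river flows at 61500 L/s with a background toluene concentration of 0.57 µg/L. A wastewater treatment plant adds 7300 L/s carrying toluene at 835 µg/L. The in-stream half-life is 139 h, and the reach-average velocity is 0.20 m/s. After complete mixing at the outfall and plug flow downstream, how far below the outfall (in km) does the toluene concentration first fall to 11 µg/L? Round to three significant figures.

After mixing, C = (61500·0.5700 + 7300·835.0) / 68800 = 6131000/68800 = 89.11 µg/L.
Half-life 139 h → k = ln 2 / 139 = 0.004987 h⁻¹ = 0.1197 d⁻¹.
Set 89.11·exp(−k·t) = 11 → t = ln(89.11/11)/k = 1510000 s = 419.5 h.
Distance = v·t = 0.20·1510000 = 302000 m = 302.0 km.

302 km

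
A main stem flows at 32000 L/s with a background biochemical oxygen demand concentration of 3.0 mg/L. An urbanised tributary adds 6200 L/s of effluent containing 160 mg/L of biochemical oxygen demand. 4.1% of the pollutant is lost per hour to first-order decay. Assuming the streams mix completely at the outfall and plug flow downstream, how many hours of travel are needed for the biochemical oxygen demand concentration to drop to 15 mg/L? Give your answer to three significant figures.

15.3 h

After mixing, C = (32000·3.000 + 6200·160.0) / 38200 = 1088000/38200 = 28.48 mg/L.
4.1%/h lost → k = −ln(1 − 0.041) = 0.04186 h⁻¹.
28.48·exp(−k·t) = 15 → t = ln(28.48/15)/k = 55140 s = 15.32 h.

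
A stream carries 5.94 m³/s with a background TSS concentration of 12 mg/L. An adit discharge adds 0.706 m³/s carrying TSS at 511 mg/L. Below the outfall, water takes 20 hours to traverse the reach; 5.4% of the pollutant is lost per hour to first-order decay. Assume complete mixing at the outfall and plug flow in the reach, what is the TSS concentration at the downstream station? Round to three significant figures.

Mass balance: C = (5.940·12.00 + 0.7060·511.0) / 6.646 = 432.0/6.646 = 65.01 mg/L.
5.4%/h lost → k = −ln(1 − 0.054) = 0.05551 h⁻¹.
First-order decay: C = 65.01·exp(−k·t) = 65.01·0.3295 = 21.42 mg/L.

21.4 mg/L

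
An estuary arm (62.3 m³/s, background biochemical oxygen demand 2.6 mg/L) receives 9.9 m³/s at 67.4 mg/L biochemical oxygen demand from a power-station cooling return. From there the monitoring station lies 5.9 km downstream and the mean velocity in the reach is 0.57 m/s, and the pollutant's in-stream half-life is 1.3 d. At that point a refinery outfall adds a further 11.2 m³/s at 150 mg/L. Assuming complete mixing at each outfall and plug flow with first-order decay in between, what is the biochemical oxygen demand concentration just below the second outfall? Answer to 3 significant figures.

29.5 mg/L

Conservation of mass: C = (62.30·2.600 + 9.900·67.40) / 72.20 = 829.2/72.20 = 11.49 mg/L; combined flow 72.20 m³/s.
Travel time t = 5.9·1000 / 0.57 = 10350 s = 2.875 h.
Half-life 1.3 d → k = ln 2 / 1.3 = 0.5332 d⁻¹.
First-order decay: C = 11.49·exp(−k·t) = 11.49·0.9381 = 10.77 mg/L.
Second outfall: C = (72.20·10.77 + 11.20·150.0)/83.40 = 29.47 mg/L.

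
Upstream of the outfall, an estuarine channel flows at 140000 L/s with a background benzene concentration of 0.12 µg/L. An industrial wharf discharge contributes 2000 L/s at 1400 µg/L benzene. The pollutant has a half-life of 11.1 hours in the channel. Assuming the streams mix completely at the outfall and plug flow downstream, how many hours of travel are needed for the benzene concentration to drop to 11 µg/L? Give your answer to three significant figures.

After mixing, C = (140000·0.1200 + 2000·1400) / 142000 = 2817000/142000 = 19.84 µg/L.
Half-life 11.1 h → k = ln 2 / 11.1 = 0.06245 h⁻¹ = 1.499 d⁻¹.
19.84·exp(−k·t) = 11 → t = ln(19.84/11)/k = 33990 s = 9.442 h.

9.44 h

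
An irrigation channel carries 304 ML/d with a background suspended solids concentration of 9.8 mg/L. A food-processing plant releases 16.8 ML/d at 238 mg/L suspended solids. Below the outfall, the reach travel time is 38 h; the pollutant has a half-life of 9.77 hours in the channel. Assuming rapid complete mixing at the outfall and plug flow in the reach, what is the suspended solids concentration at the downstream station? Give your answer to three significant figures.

1.47 mg/L

Flow-weighted average: C = (304.0·9.800 + 16.80·238.0) / 320.8 = 6978/320.8 = 21.75 mg/L.
Half-life 9.77 h → k = ln 2 / 9.77 = 0.07095 h⁻¹ = 1.703 d⁻¹.
Decay over the reach: 21.75·exp(−kt) = 21.75·0.06748 = 1.468 mg/L.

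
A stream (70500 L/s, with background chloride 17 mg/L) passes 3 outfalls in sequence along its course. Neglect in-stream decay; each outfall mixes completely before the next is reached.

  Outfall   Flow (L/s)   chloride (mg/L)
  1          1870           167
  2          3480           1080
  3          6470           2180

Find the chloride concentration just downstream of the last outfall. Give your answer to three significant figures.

235 mg/L

Below outfall 1: Q → 72370 L/s, C = (70500·17.00 + 1870·167.0)/72370 = 20.88 mg/L.
Below outfall 2: Q → 75850 L/s, C = (72370·20.88 + 3480·1080)/75850 = 69.47 mg/L.
Below outfall 3: Q → 82320 L/s, C = (75850·69.47 + 6470·2180)/82320 = 235.3 mg/L.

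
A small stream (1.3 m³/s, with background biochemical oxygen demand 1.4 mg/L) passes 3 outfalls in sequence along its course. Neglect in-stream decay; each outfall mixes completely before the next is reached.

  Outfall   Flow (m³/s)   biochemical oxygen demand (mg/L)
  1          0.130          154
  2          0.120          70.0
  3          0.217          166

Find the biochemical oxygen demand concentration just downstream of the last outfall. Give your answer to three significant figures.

37.5 mg/L

Outfall 1: combined Q = 1.430 m³/s; C = (1.300·1.400 + 0.1300·154.0)/1.430 = 15.27 mg/L.
Outfall 2: combined Q = 1.550 m³/s; C = (1.430·15.27 + 0.1200·70.00)/1.550 = 19.51 mg/L.
Outfall 3: combined Q = 1.767 m³/s; C = (1.550·19.51 + 0.2170·166.0)/1.767 = 37.50 mg/L.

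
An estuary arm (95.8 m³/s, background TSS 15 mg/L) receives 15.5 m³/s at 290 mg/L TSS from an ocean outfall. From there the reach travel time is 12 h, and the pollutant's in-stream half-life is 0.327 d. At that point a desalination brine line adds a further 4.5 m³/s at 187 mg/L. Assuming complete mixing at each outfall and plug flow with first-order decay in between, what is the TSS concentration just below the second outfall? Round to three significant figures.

25.0 mg/L

After mixing, C = (95.80·15.00 + 15.50·290.0) / 111.3 = 5932/111.3 = 53.30 mg/L; combined flow 111.3 m³/s.
Half-life 0.327 d → k = ln 2 / 0.327 = 2.120 d⁻¹.
First-order decay: C = 53.30·exp(−k·t) = 53.30·0.3465 = 18.47 mg/L.
Second outfall: C = (111.3·18.47 + 4.500·187.0)/115.8 = 25.02 mg/L.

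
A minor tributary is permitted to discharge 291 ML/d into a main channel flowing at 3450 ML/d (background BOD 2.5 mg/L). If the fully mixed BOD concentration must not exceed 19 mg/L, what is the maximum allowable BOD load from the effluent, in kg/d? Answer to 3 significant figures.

Mass balance at the limit: 3450·2.500 + 291.0·Cₑ = 3741·19 → Cₑ = 214.6 mg/L.
291.0 ML/d = 3.368 m³/s. Load = 3.368 m³/s × 214.6 g/m³ × 86 400 s/d = 62450 kg/d.

62500 kg/d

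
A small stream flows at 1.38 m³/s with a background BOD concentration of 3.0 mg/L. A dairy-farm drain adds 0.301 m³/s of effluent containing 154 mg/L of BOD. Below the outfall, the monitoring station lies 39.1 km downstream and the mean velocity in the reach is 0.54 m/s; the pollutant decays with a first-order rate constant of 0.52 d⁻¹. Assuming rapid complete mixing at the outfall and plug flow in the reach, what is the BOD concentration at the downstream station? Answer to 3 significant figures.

19.4 mg/L

Flow-weighted average: C = (1.380·3.000 + 0.3010·154.0) / 1.681 = 50.49/1.681 = 30.04 mg/L.
Travel time t = 39.1·1000 / 0.54 = 72410 s = 20.11 h.
Decay over the reach: 30.04·exp(−kt) = 30.04·0.6468 = 19.43 mg/L.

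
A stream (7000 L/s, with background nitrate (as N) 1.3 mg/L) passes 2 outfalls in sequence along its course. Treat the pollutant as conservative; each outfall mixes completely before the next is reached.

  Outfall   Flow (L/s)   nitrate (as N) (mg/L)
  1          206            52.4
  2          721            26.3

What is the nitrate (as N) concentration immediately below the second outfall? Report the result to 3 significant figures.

Outfall 1: combined Q = 7206 L/s; C = (7000·1.300 + 206.0·52.40)/7206 = 2.761 mg/L.
Outfall 2: combined Q = 7927 L/s; C = (7206·2.761 + 721.0·26.30)/7927 = 4.902 mg/L.

4.90 mg/L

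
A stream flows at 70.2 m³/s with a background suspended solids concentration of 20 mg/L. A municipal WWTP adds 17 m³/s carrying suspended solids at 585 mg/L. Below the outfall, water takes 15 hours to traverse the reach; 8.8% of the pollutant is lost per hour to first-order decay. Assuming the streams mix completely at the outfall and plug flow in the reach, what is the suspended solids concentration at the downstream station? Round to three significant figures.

After mixing, C = (70.20·20.00 + 17.00·585.0) / 87.20 = 11350/87.20 = 130.1 mg/L.
8.8%/h lost → k = −ln(1 − 0.088) = 0.09212 h⁻¹.
Decay over the reach: 130.1·exp(−kt) = 130.1·0.2511 = 32.69 mg/L.

32.7 mg/L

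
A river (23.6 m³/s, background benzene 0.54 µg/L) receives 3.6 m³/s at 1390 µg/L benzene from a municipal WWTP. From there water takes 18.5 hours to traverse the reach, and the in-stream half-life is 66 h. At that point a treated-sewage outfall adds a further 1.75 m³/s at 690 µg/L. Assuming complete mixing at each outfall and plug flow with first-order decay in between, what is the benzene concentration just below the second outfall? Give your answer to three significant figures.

Conservation of mass: C = (23.60·0.5400 + 3.600·1390) / 27.20 = 5017/27.20 = 184.4 µg/L; combined flow 27.20 m³/s.
Half-life 66 h → k = ln 2 / 66 = 0.01050 h⁻¹ = 0.2521 d⁻¹.
First-order decay: C = 184.4·exp(−k·t) = 184.4·0.8234 = 151.9 µg/L.
At the second outfall, C = (27.20·151.9 + 1.750·690.0) / (27.20 + 1.750) = 184.4 µg/L.

184 µg/L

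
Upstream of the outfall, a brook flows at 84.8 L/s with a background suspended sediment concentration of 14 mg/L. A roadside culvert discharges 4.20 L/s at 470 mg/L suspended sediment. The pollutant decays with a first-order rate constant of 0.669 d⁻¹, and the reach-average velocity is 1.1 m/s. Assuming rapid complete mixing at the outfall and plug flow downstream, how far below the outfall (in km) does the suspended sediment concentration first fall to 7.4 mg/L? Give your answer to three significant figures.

223 km

Flow-weighted average: C = (84.80·14.00 + 4.200·470.0) / 89.00 = 3161/89.00 = 35.52 mg/L.
Set 35.52·exp(−k·t) = 7.4 → t = ln(35.52/7.4)/k = 202600 s = 56.27 h.
Distance = v·t = 1.1·202600 = 222800 m = 222.8 km.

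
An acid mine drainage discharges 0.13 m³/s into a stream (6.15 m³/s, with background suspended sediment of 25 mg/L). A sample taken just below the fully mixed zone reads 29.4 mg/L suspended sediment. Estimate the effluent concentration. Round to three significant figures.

238 mg/L

Mass balance: 6.150·25.00 + 0.1300·Cₑ = 6.280·29.40
→ Cₑ = (6.280·29.40 − 6.150·25.00) / 0.1300 = 237.6 mg/L.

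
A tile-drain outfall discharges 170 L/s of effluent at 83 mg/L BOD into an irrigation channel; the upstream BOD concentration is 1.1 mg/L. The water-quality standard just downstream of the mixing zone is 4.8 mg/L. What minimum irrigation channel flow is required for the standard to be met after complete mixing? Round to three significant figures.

3590 L/s

Set C_mix = 4.8: (Q·1.100 + 170.0·83.00) / (Q + 170.0) = 4.8
→ Q = 170.0·(83.00 − 4.8)/(4.8 − 1.100) = 3593 L/s.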